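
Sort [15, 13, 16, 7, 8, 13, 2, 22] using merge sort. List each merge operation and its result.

Divide and conquer:
  Merge [15] + [13] -> [13, 15]
  Merge [16] + [7] -> [7, 16]
  Merge [13, 15] + [7, 16] -> [7, 13, 15, 16]
  Merge [8] + [13] -> [8, 13]
  Merge [2] + [22] -> [2, 22]
  Merge [8, 13] + [2, 22] -> [2, 8, 13, 22]
  Merge [7, 13, 15, 16] + [2, 8, 13, 22] -> [2, 7, 8, 13, 13, 15, 16, 22]


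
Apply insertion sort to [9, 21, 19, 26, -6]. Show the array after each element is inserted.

First element 9 is already 'sorted'
Insert 21: shifted 0 elements -> [9, 21, 19, 26, -6]
Insert 19: shifted 1 elements -> [9, 19, 21, 26, -6]
Insert 26: shifted 0 elements -> [9, 19, 21, 26, -6]
Insert -6: shifted 4 elements -> [-6, 9, 19, 21, 26]


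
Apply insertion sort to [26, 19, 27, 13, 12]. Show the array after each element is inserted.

First element 26 is already 'sorted'
Insert 19: shifted 1 elements -> [19, 26, 27, 13, 12]
Insert 27: shifted 0 elements -> [19, 26, 27, 13, 12]
Insert 13: shifted 3 elements -> [13, 19, 26, 27, 12]
Insert 12: shifted 4 elements -> [12, 13, 19, 26, 27]


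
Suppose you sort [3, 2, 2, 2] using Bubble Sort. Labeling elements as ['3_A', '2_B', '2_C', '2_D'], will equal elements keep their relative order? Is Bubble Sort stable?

Trace Bubble Sort on the labeled array (the key is the number; the letter only tracks identity):
  After pass 1: [2_B, 2_C, 2_D, 3_A]
  After pass 2: [2_B, 2_C, 2_D, 3_A] (no swaps, done)
Final order: [2_B, 2_C, 2_D, 3_A]
Equal keys:
  value 2: originally 2_B, 2_C, 2_D; after sorting 2_B, 2_C, 2_D -> order preserved
All equal keys kept their original relative order. Bubble Sort is stable: it only swaps adjacent elements when the left one is strictly greater, so equal keys never move past each other.
Answer: Stable


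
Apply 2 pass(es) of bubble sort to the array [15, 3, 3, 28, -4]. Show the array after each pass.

After pass 1: [3, 3, 15, -4, 28] (3 swaps)
After pass 2: [3, 3, -4, 15, 28] (1 swaps)
Total swaps: 4


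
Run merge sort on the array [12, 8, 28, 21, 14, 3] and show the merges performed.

Divide and conquer:
  Merge [8] + [28] -> [8, 28]
  Merge [12] + [8, 28] -> [8, 12, 28]
  Merge [14] + [3] -> [3, 14]
  Merge [21] + [3, 14] -> [3, 14, 21]
  Merge [8, 12, 28] + [3, 14, 21] -> [3, 8, 12, 14, 21, 28]


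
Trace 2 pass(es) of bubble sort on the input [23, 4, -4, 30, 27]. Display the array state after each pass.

After pass 1: [4, -4, 23, 27, 30] (3 swaps)
After pass 2: [-4, 4, 23, 27, 30] (1 swaps)
Total swaps: 4


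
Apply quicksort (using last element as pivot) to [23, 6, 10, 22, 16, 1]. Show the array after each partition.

Partition 1: pivot=1 at index 0 -> [1, 6, 10, 22, 16, 23]
Partition 2: pivot=23 at index 5 -> [1, 6, 10, 22, 16, 23]
Partition 3: pivot=16 at index 3 -> [1, 6, 10, 16, 22, 23]
Partition 4: pivot=10 at index 2 -> [1, 6, 10, 16, 22, 23]


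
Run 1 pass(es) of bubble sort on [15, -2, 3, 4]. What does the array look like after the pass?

After pass 1: [-2, 3, 4, 15] (3 swaps)
Total swaps: 3


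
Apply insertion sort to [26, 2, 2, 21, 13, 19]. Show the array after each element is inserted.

First element 26 is already 'sorted'
Insert 2: shifted 1 elements -> [2, 26, 2, 21, 13, 19]
Insert 2: shifted 1 elements -> [2, 2, 26, 21, 13, 19]
Insert 21: shifted 1 elements -> [2, 2, 21, 26, 13, 19]
Insert 13: shifted 2 elements -> [2, 2, 13, 21, 26, 19]
Insert 19: shifted 2 elements -> [2, 2, 13, 19, 21, 26]


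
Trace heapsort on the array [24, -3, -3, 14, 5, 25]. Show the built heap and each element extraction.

Build heap: [25, 14, 24, -3, 5, -3]
Extract 25: [24, 14, -3, -3, 5, 25]
Extract 24: [14, 5, -3, -3, 24, 25]
Extract 14: [5, -3, -3, 14, 24, 25]
Extract 5: [-3, -3, 5, 14, 24, 25]
Extract -3: [-3, -3, 5, 14, 24, 25]


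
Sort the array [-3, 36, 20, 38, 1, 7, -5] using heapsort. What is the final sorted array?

Build heap: [38, 36, 20, -3, 1, 7, -5]
Extract 38: [36, 1, 20, -3, -5, 7, 38]
Extract 36: [20, 1, 7, -3, -5, 36, 38]
Extract 20: [7, 1, -5, -3, 20, 36, 38]
Extract 7: [1, -3, -5, 7, 20, 36, 38]
Extract 1: [-3, -5, 1, 7, 20, 36, 38]
Extract -3: [-5, -3, 1, 7, 20, 36, 38]


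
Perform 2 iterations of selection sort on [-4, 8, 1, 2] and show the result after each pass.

Pass 1: Select minimum -4 at index 0, swap -> [-4, 8, 1, 2]
Pass 2: Select minimum 1 at index 2, swap -> [-4, 1, 8, 2]


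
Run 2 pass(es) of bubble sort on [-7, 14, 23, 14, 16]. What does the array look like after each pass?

After pass 1: [-7, 14, 14, 16, 23] (2 swaps)
After pass 2: [-7, 14, 14, 16, 23] (0 swaps)
Total swaps: 2


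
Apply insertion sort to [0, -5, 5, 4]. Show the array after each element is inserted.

First element 0 is already 'sorted'
Insert -5: shifted 1 elements -> [-5, 0, 5, 4]
Insert 5: shifted 0 elements -> [-5, 0, 5, 4]
Insert 4: shifted 1 elements -> [-5, 0, 4, 5]


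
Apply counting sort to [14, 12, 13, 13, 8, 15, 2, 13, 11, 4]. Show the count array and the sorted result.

Count array: [0, 0, 1, 0, 1, 0, 0, 0, 1, 0, 0, 1, 1, 3, 1, 1]
(count[i] = number of elements equal to i)
Cumulative count: [0, 0, 1, 1, 2, 2, 2, 2, 3, 3, 3, 4, 5, 8, 9, 10]
Sorted: [2, 4, 8, 11, 12, 13, 13, 13, 14, 15]


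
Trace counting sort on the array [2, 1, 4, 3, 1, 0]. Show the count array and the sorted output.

Count array: [1, 2, 1, 1, 1]
(count[i] = number of elements equal to i)
Cumulative count: [1, 3, 4, 5, 6]
Sorted: [0, 1, 1, 2, 3, 4]


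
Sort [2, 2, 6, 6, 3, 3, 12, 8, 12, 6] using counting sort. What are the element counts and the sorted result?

Count array: [0, 0, 2, 2, 0, 0, 3, 0, 1, 0, 0, 0, 2]
(count[i] = number of elements equal to i)
Cumulative count: [0, 0, 2, 4, 4, 4, 7, 7, 8, 8, 8, 8, 10]
Sorted: [2, 2, 3, 3, 6, 6, 6, 8, 12, 12]


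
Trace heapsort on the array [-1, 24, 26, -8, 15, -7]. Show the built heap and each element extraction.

Build heap: [26, 24, -1, -8, 15, -7]
Extract 26: [24, 15, -1, -8, -7, 26]
Extract 24: [15, -7, -1, -8, 24, 26]
Extract 15: [-1, -7, -8, 15, 24, 26]
Extract -1: [-7, -8, -1, 15, 24, 26]
Extract -7: [-8, -7, -1, 15, 24, 26]


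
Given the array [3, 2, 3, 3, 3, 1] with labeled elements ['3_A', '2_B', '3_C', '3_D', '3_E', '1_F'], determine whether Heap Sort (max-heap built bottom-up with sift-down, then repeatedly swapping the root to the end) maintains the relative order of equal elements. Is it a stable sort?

Trace Heap Sort on the labeled array (the key is the number; the letter only tracks identity):
  Build max-heap: [3_A, 3_D, 3_C, 2_B, 3_E, 1_F]
  Swap root 3_A to index 5, re-heapify first 5 -> [3_D, 3_E, 3_C, 2_B, 1_F, 3_A]
  Swap root 3_D to index 4, re-heapify first 4 -> [3_E, 2_B, 3_C, 1_F, 3_D, 3_A]
  Swap root 3_E to index 3, re-heapify first 3 -> [3_C, 2_B, 1_F, 3_E, 3_D, 3_A]
  Swap root 3_C to index 2, re-heapify first 2 -> [2_B, 1_F, 3_C, 3_E, 3_D, 3_A]
  Swap root 2_B to index 1, re-heapify first 1 -> [1_F, 2_B, 3_C, 3_E, 3_D, 3_A]
Final order: [1_F, 2_B, 3_C, 3_E, 3_D, 3_A]
Equal keys:
  value 3: originally 3_A, 3_C, 3_D, 3_E; after sorting 3_C, 3_E, 3_D, 3_A -> order changed
Equal keys were reordered, so Heap Sort is not stable: heap construction and root-to-end swaps move elements without regard to the original order of equal keys. (One such input is enough; an unstable sort may happen to preserve order on other inputs, but it gives no guarantee.)
Answer: Not stable


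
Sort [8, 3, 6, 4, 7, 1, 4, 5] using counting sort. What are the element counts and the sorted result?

Count array: [0, 1, 0, 1, 2, 1, 1, 1, 1]
(count[i] = number of elements equal to i)
Cumulative count: [0, 1, 1, 2, 4, 5, 6, 7, 8]
Sorted: [1, 3, 4, 4, 5, 6, 7, 8]


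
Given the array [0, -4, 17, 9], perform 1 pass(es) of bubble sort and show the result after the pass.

After pass 1: [-4, 0, 9, 17] (2 swaps)
Total swaps: 2


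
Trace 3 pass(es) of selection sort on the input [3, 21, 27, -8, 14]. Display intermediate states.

Pass 1: Select minimum -8 at index 3, swap -> [-8, 21, 27, 3, 14]
Pass 2: Select minimum 3 at index 3, swap -> [-8, 3, 27, 21, 14]
Pass 3: Select minimum 14 at index 4, swap -> [-8, 3, 14, 21, 27]


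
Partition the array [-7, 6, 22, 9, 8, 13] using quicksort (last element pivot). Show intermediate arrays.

Partition 1: pivot=13 at index 4 -> [-7, 6, 9, 8, 13, 22]
Partition 2: pivot=8 at index 2 -> [-7, 6, 8, 9, 13, 22]
Partition 3: pivot=6 at index 1 -> [-7, 6, 8, 9, 13, 22]


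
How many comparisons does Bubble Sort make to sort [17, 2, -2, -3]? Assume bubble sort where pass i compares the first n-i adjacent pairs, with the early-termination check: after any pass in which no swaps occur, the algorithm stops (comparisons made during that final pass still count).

Pass 1: compare adjacent pairs (0,1)..(2,3) = 3 comparison(s), 3 swap(s) -> [2, -2, -3, 17]
Pass 2: compare adjacent pairs (0,1)..(1,2) = 2 comparison(s), 2 swap(s) -> [-2, -3, 2, 17]
Pass 3: compare adjacent pairs (0,1)..(0,1) = 1 comparison(s), 1 swap(s) -> [-3, -2, 2, 17]
Every pass made at least one swap, so all n-1 passes run.
Total comparisons: 3 + 2 + 1 = 6


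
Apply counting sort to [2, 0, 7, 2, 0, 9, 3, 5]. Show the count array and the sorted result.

Count array: [2, 0, 2, 1, 0, 1, 0, 1, 0, 1]
(count[i] = number of elements equal to i)
Cumulative count: [2, 2, 4, 5, 5, 6, 6, 7, 7, 8]
Sorted: [0, 0, 2, 2, 3, 5, 7, 9]


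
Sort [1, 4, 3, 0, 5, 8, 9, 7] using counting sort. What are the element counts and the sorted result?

Count array: [1, 1, 0, 1, 1, 1, 0, 1, 1, 1]
(count[i] = number of elements equal to i)
Cumulative count: [1, 2, 2, 3, 4, 5, 5, 6, 7, 8]
Sorted: [0, 1, 3, 4, 5, 7, 8, 9]


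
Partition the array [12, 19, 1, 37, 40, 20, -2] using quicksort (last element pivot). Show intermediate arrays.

Partition 1: pivot=-2 at index 0 -> [-2, 19, 1, 37, 40, 20, 12]
Partition 2: pivot=12 at index 2 -> [-2, 1, 12, 37, 40, 20, 19]
Partition 3: pivot=19 at index 3 -> [-2, 1, 12, 19, 40, 20, 37]
Partition 4: pivot=37 at index 5 -> [-2, 1, 12, 19, 20, 37, 40]


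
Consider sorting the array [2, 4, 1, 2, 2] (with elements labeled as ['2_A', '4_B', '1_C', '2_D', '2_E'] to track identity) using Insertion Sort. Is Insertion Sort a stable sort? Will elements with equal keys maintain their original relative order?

Trace Insertion Sort on the labeled array (the key is the number; the letter only tracks identity):
  Insert 4_B at index 1: [2_A, 4_B, 1_C, 2_D, 2_E]
  Insert 1_C at index 0: [1_C, 2_A, 4_B, 2_D, 2_E]
  Insert 2_D at index 2: [1_C, 2_A, 2_D, 4_B, 2_E]
  Insert 2_E at index 3: [1_C, 2_A, 2_D, 2_E, 4_B]
Final order: [1_C, 2_A, 2_D, 2_E, 4_B]
Equal keys:
  value 2: originally 2_A, 2_D, 2_E; after sorting 2_A, 2_D, 2_E -> order preserved
All equal keys kept their original relative order. Insertion Sort is stable: elements are shifted only while they are strictly greater than the key, so a key is inserted after any equal elements already placed.
Answer: Stable


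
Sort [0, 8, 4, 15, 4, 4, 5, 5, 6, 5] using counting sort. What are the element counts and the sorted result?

Count array: [1, 0, 0, 0, 3, 3, 1, 0, 1, 0, 0, 0, 0, 0, 0, 1]
(count[i] = number of elements equal to i)
Cumulative count: [1, 1, 1, 1, 4, 7, 8, 8, 9, 9, 9, 9, 9, 9, 9, 10]
Sorted: [0, 4, 4, 4, 5, 5, 5, 6, 8, 15]


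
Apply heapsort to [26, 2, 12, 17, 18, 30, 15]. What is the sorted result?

Build heap: [30, 18, 26, 17, 2, 12, 15]
Extract 30: [26, 18, 15, 17, 2, 12, 30]
Extract 26: [18, 17, 15, 12, 2, 26, 30]
Extract 18: [17, 12, 15, 2, 18, 26, 30]
Extract 17: [15, 12, 2, 17, 18, 26, 30]
Extract 15: [12, 2, 15, 17, 18, 26, 30]
Extract 12: [2, 12, 15, 17, 18, 26, 30]


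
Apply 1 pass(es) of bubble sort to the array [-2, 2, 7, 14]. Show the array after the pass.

After pass 1: [-2, 2, 7, 14] (0 swaps)
Total swaps: 0


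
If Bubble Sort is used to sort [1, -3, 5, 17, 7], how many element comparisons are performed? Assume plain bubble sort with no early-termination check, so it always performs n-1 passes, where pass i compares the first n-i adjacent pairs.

Pass 1: compare adjacent pairs (0,1)..(3,4) = 4 comparison(s), 2 swap(s) -> [-3, 1, 5, 7, 17]
Pass 2: compare adjacent pairs (0,1)..(2,3) = 3 comparison(s), 0 swap(s) -> [-3, 1, 5, 7, 17]
Pass 3: compare adjacent pairs (0,1)..(1,2) = 2 comparison(s), 0 swap(s) -> [-3, 1, 5, 7, 17]
Pass 4: compare adjacent pairs (0,1)..(0,1) = 1 comparison(s), 0 swap(s) -> [-3, 1, 5, 7, 17]
Total comparisons: 4 + 3 + 2 + 1 = 10


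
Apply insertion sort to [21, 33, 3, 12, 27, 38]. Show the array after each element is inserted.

First element 21 is already 'sorted'
Insert 33: shifted 0 elements -> [21, 33, 3, 12, 27, 38]
Insert 3: shifted 2 elements -> [3, 21, 33, 12, 27, 38]
Insert 12: shifted 2 elements -> [3, 12, 21, 33, 27, 38]
Insert 27: shifted 1 elements -> [3, 12, 21, 27, 33, 38]
Insert 38: shifted 0 elements -> [3, 12, 21, 27, 33, 38]


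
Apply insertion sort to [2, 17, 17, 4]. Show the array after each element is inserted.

First element 2 is already 'sorted'
Insert 17: shifted 0 elements -> [2, 17, 17, 4]
Insert 17: shifted 0 elements -> [2, 17, 17, 4]
Insert 4: shifted 2 elements -> [2, 4, 17, 17]


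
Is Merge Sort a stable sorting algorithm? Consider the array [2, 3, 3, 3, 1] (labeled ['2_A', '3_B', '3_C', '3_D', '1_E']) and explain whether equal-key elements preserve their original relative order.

Trace Merge Sort on the labeled array (the key is the number; the letter only tracks identity):
  Merge [2_A] + [3_B] -> [2_A, 3_B]
  Merge [3_D] + [1_E] -> [1_E, 3_D]
  Merge [3_C] + [1_E, 3_D] -> [1_E, 3_C, 3_D]
  Merge [2_A, 3_B] + [1_E, 3_C, 3_D] -> [1_E, 2_A, 3_B, 3_C, 3_D]
Final order: [1_E, 2_A, 3_B, 3_C, 3_D]
Equal keys:
  value 3: originally 3_B, 3_C, 3_D; after sorting 3_B, 3_C, 3_D -> order preserved
All equal keys kept their original relative order. Merge Sort is stable: when the heads of the two halves are equal the merge takes from the left half first.
Answer: Stable


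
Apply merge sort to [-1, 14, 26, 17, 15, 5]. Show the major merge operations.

Divide and conquer:
  Merge [14] + [26] -> [14, 26]
  Merge [-1] + [14, 26] -> [-1, 14, 26]
  Merge [15] + [5] -> [5, 15]
  Merge [17] + [5, 15] -> [5, 15, 17]
  Merge [-1, 14, 26] + [5, 15, 17] -> [-1, 5, 14, 15, 17, 26]


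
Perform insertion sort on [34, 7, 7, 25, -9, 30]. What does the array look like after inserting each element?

First element 34 is already 'sorted'
Insert 7: shifted 1 elements -> [7, 34, 7, 25, -9, 30]
Insert 7: shifted 1 elements -> [7, 7, 34, 25, -9, 30]
Insert 25: shifted 1 elements -> [7, 7, 25, 34, -9, 30]
Insert -9: shifted 4 elements -> [-9, 7, 7, 25, 34, 30]
Insert 30: shifted 1 elements -> [-9, 7, 7, 25, 30, 34]


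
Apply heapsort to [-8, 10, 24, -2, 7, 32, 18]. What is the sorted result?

Build heap: [32, 10, 24, -2, 7, -8, 18]
Extract 32: [24, 10, 18, -2, 7, -8, 32]
Extract 24: [18, 10, -8, -2, 7, 24, 32]
Extract 18: [10, 7, -8, -2, 18, 24, 32]
Extract 10: [7, -2, -8, 10, 18, 24, 32]
Extract 7: [-2, -8, 7, 10, 18, 24, 32]
Extract -2: [-8, -2, 7, 10, 18, 24, 32]


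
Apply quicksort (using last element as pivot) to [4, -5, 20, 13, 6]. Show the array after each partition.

Partition 1: pivot=6 at index 2 -> [4, -5, 6, 13, 20]
Partition 2: pivot=-5 at index 0 -> [-5, 4, 6, 13, 20]
Partition 3: pivot=20 at index 4 -> [-5, 4, 6, 13, 20]


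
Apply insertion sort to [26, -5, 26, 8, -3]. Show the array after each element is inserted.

First element 26 is already 'sorted'
Insert -5: shifted 1 elements -> [-5, 26, 26, 8, -3]
Insert 26: shifted 0 elements -> [-5, 26, 26, 8, -3]
Insert 8: shifted 2 elements -> [-5, 8, 26, 26, -3]
Insert -3: shifted 3 elements -> [-5, -3, 8, 26, 26]


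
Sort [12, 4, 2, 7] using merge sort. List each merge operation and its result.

Divide and conquer:
  Merge [12] + [4] -> [4, 12]
  Merge [2] + [7] -> [2, 7]
  Merge [4, 12] + [2, 7] -> [2, 4, 7, 12]


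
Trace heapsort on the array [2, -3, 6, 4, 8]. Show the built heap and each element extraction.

Build heap: [8, 4, 6, 2, -3]
Extract 8: [6, 4, -3, 2, 8]
Extract 6: [4, 2, -3, 6, 8]
Extract 4: [2, -3, 4, 6, 8]
Extract 2: [-3, 2, 4, 6, 8]


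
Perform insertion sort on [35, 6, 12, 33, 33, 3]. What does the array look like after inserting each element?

First element 35 is already 'sorted'
Insert 6: shifted 1 elements -> [6, 35, 12, 33, 33, 3]
Insert 12: shifted 1 elements -> [6, 12, 35, 33, 33, 3]
Insert 33: shifted 1 elements -> [6, 12, 33, 35, 33, 3]
Insert 33: shifted 1 elements -> [6, 12, 33, 33, 35, 3]
Insert 3: shifted 5 elements -> [3, 6, 12, 33, 33, 35]


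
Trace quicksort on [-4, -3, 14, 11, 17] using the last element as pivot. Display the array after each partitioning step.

Partition 1: pivot=17 at index 4 -> [-4, -3, 14, 11, 17]
Partition 2: pivot=11 at index 2 -> [-4, -3, 11, 14, 17]
Partition 3: pivot=-3 at index 1 -> [-4, -3, 11, 14, 17]


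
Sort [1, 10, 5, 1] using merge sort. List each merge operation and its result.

Divide and conquer:
  Merge [1] + [10] -> [1, 10]
  Merge [5] + [1] -> [1, 5]
  Merge [1, 10] + [1, 5] -> [1, 1, 5, 10]


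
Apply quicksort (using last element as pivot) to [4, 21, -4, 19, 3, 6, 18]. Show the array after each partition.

Partition 1: pivot=18 at index 4 -> [4, -4, 3, 6, 18, 19, 21]
Partition 2: pivot=6 at index 3 -> [4, -4, 3, 6, 18, 19, 21]
Partition 3: pivot=3 at index 1 -> [-4, 3, 4, 6, 18, 19, 21]
Partition 4: pivot=21 at index 6 -> [-4, 3, 4, 6, 18, 19, 21]


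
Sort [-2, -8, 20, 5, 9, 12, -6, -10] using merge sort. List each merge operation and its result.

Divide and conquer:
  Merge [-2] + [-8] -> [-8, -2]
  Merge [20] + [5] -> [5, 20]
  Merge [-8, -2] + [5, 20] -> [-8, -2, 5, 20]
  Merge [9] + [12] -> [9, 12]
  Merge [-6] + [-10] -> [-10, -6]
  Merge [9, 12] + [-10, -6] -> [-10, -6, 9, 12]
  Merge [-8, -2, 5, 20] + [-10, -6, 9, 12] -> [-10, -8, -6, -2, 5, 9, 12, 20]


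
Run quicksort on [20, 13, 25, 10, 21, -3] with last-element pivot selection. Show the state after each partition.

Partition 1: pivot=-3 at index 0 -> [-3, 13, 25, 10, 21, 20]
Partition 2: pivot=20 at index 3 -> [-3, 13, 10, 20, 21, 25]
Partition 3: pivot=10 at index 1 -> [-3, 10, 13, 20, 21, 25]
Partition 4: pivot=25 at index 5 -> [-3, 10, 13, 20, 21, 25]


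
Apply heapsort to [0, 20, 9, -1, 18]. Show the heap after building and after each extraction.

Build heap: [20, 18, 9, -1, 0]
Extract 20: [18, 0, 9, -1, 20]
Extract 18: [9, 0, -1, 18, 20]
Extract 9: [0, -1, 9, 18, 20]
Extract 0: [-1, 0, 9, 18, 20]


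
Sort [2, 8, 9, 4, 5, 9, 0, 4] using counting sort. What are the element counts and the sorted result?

Count array: [1, 0, 1, 0, 2, 1, 0, 0, 1, 2]
(count[i] = number of elements equal to i)
Cumulative count: [1, 1, 2, 2, 4, 5, 5, 5, 6, 8]
Sorted: [0, 2, 4, 4, 5, 8, 9, 9]


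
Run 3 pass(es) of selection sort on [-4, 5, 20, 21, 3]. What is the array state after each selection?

Pass 1: Select minimum -4 at index 0, swap -> [-4, 5, 20, 21, 3]
Pass 2: Select minimum 3 at index 4, swap -> [-4, 3, 20, 21, 5]
Pass 3: Select minimum 5 at index 4, swap -> [-4, 3, 5, 21, 20]


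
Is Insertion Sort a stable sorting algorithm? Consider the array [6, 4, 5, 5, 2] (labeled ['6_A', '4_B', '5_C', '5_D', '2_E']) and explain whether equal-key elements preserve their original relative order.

Trace Insertion Sort on the labeled array (the key is the number; the letter only tracks identity):
  Insert 4_B at index 0: [4_B, 6_A, 5_C, 5_D, 2_E]
  Insert 5_C at index 1: [4_B, 5_C, 6_A, 5_D, 2_E]
  Insert 5_D at index 2: [4_B, 5_C, 5_D, 6_A, 2_E]
  Insert 2_E at index 0: [2_E, 4_B, 5_C, 5_D, 6_A]
Final order: [2_E, 4_B, 5_C, 5_D, 6_A]
Equal keys:
  value 5: originally 5_C, 5_D; after sorting 5_C, 5_D -> order preserved
All equal keys kept their original relative order. Insertion Sort is stable: elements are shifted only while they are strictly greater than the key, so a key is inserted after any equal elements already placed.
Answer: Stable


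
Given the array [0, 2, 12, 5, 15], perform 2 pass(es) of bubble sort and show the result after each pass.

After pass 1: [0, 2, 5, 12, 15] (1 swaps)
After pass 2: [0, 2, 5, 12, 15] (0 swaps)
Total swaps: 1


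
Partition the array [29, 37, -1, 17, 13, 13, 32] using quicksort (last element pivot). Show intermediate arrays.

Partition 1: pivot=32 at index 5 -> [29, -1, 17, 13, 13, 32, 37]
Partition 2: pivot=13 at index 2 -> [-1, 13, 13, 29, 17, 32, 37]
Partition 3: pivot=13 at index 1 -> [-1, 13, 13, 29, 17, 32, 37]
Partition 4: pivot=17 at index 3 -> [-1, 13, 13, 17, 29, 32, 37]


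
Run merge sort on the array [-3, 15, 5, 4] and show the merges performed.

Divide and conquer:
  Merge [-3] + [15] -> [-3, 15]
  Merge [5] + [4] -> [4, 5]
  Merge [-3, 15] + [4, 5] -> [-3, 4, 5, 15]


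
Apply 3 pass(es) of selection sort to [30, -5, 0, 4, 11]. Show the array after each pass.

Pass 1: Select minimum -5 at index 1, swap -> [-5, 30, 0, 4, 11]
Pass 2: Select minimum 0 at index 2, swap -> [-5, 0, 30, 4, 11]
Pass 3: Select minimum 4 at index 3, swap -> [-5, 0, 4, 30, 11]


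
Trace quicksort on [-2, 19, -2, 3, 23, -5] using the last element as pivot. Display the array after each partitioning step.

Partition 1: pivot=-5 at index 0 -> [-5, 19, -2, 3, 23, -2]
Partition 2: pivot=-2 at index 2 -> [-5, -2, -2, 3, 23, 19]
Partition 3: pivot=19 at index 4 -> [-5, -2, -2, 3, 19, 23]


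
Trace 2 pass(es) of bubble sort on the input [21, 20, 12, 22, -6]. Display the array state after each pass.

After pass 1: [20, 12, 21, -6, 22] (3 swaps)
After pass 2: [12, 20, -6, 21, 22] (2 swaps)
Total swaps: 5


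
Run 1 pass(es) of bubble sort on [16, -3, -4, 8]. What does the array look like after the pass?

After pass 1: [-3, -4, 8, 16] (3 swaps)
Total swaps: 3


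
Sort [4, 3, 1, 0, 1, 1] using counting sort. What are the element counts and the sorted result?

Count array: [1, 3, 0, 1, 1]
(count[i] = number of elements equal to i)
Cumulative count: [1, 4, 4, 5, 6]
Sorted: [0, 1, 1, 1, 3, 4]


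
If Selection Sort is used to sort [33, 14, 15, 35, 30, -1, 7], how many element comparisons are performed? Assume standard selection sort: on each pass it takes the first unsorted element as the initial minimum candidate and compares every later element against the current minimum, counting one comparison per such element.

Pass 1: scan indices 1..6 for the minimum = 6 comparison(s); min is -1, place at index 0 -> [-1, 14, 15, 35, 30, 33, 7]
Pass 2: scan indices 2..6 for the minimum = 5 comparison(s); min is 7, place at index 1 -> [-1, 7, 15, 35, 30, 33, 14]
Pass 3: scan indices 3..6 for the minimum = 4 comparison(s); min is 14, place at index 2 -> [-1, 7, 14, 35, 30, 33, 15]
Pass 4: scan indices 4..6 for the minimum = 3 comparison(s); min is 15, place at index 3 -> [-1, 7, 14, 15, 30, 33, 35]
Pass 5: scan indices 5..6 for the minimum = 2 comparison(s); min is 30, place at index 4 -> [-1, 7, 14, 15, 30, 33, 35]
Pass 6: scan indices 6..6 for the minimum = 1 comparison(s); min is 33, place at index 5 -> [-1, 7, 14, 15, 30, 33, 35]
Selection sort always scans the whole unsorted suffix, so the count is (n-1) + (n-2) + ... + 1 = n(n-1)/2 = 7*6/2 = 21 regardless of the input order.
Total comparisons: 6 + 5 + 4 + 3 + 2 + 1 = 21


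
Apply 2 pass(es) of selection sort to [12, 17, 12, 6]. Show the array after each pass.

Pass 1: Select minimum 6 at index 3, swap -> [6, 17, 12, 12]
Pass 2: Select minimum 12 at index 2, swap -> [6, 12, 17, 12]


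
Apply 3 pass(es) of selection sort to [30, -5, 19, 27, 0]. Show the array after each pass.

Pass 1: Select minimum -5 at index 1, swap -> [-5, 30, 19, 27, 0]
Pass 2: Select minimum 0 at index 4, swap -> [-5, 0, 19, 27, 30]
Pass 3: Select minimum 19 at index 2, swap -> [-5, 0, 19, 27, 30]


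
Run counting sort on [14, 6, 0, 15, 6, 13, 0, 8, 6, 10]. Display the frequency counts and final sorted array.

Count array: [2, 0, 0, 0, 0, 0, 3, 0, 1, 0, 1, 0, 0, 1, 1, 1]
(count[i] = number of elements equal to i)
Cumulative count: [2, 2, 2, 2, 2, 2, 5, 5, 6, 6, 7, 7, 7, 8, 9, 10]
Sorted: [0, 0, 6, 6, 6, 8, 10, 13, 14, 15]


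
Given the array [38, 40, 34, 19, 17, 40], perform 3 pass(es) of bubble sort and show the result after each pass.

After pass 1: [38, 34, 19, 17, 40, 40] (3 swaps)
After pass 2: [34, 19, 17, 38, 40, 40] (3 swaps)
After pass 3: [19, 17, 34, 38, 40, 40] (2 swaps)
Total swaps: 8


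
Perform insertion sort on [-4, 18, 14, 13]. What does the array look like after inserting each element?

First element -4 is already 'sorted'
Insert 18: shifted 0 elements -> [-4, 18, 14, 13]
Insert 14: shifted 1 elements -> [-4, 14, 18, 13]
Insert 13: shifted 2 elements -> [-4, 13, 14, 18]


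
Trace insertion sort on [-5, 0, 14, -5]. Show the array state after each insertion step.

First element -5 is already 'sorted'
Insert 0: shifted 0 elements -> [-5, 0, 14, -5]
Insert 14: shifted 0 elements -> [-5, 0, 14, -5]
Insert -5: shifted 2 elements -> [-5, -5, 0, 14]


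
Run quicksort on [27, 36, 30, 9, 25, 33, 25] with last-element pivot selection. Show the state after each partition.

Partition 1: pivot=25 at index 2 -> [9, 25, 25, 27, 36, 33, 30]
Partition 2: pivot=25 at index 1 -> [9, 25, 25, 27, 36, 33, 30]
Partition 3: pivot=30 at index 4 -> [9, 25, 25, 27, 30, 33, 36]
Partition 4: pivot=36 at index 6 -> [9, 25, 25, 27, 30, 33, 36]


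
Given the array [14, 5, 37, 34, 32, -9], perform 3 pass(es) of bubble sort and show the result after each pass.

After pass 1: [5, 14, 34, 32, -9, 37] (4 swaps)
After pass 2: [5, 14, 32, -9, 34, 37] (2 swaps)
After pass 3: [5, 14, -9, 32, 34, 37] (1 swaps)
Total swaps: 7


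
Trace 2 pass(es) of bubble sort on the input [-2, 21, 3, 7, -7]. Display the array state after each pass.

After pass 1: [-2, 3, 7, -7, 21] (3 swaps)
After pass 2: [-2, 3, -7, 7, 21] (1 swaps)
Total swaps: 4


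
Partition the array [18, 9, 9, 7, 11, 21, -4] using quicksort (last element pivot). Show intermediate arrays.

Partition 1: pivot=-4 at index 0 -> [-4, 9, 9, 7, 11, 21, 18]
Partition 2: pivot=18 at index 5 -> [-4, 9, 9, 7, 11, 18, 21]
Partition 3: pivot=11 at index 4 -> [-4, 9, 9, 7, 11, 18, 21]
Partition 4: pivot=7 at index 1 -> [-4, 7, 9, 9, 11, 18, 21]
Partition 5: pivot=9 at index 3 -> [-4, 7, 9, 9, 11, 18, 21]


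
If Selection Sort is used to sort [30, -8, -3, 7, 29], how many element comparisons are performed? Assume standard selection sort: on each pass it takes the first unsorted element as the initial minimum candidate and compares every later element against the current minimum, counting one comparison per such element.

Pass 1: scan indices 1..4 for the minimum = 4 comparison(s); min is -8, place at index 0 -> [-8, 30, -3, 7, 29]
Pass 2: scan indices 2..4 for the minimum = 3 comparison(s); min is -3, place at index 1 -> [-8, -3, 30, 7, 29]
Pass 3: scan indices 3..4 for the minimum = 2 comparison(s); min is 7, place at index 2 -> [-8, -3, 7, 30, 29]
Pass 4: scan indices 4..4 for the minimum = 1 comparison(s); min is 29, place at index 3 -> [-8, -3, 7, 29, 30]
Selection sort always scans the whole unsorted suffix, so the count is (n-1) + (n-2) + ... + 1 = n(n-1)/2 = 5*4/2 = 10 regardless of the input order.
Total comparisons: 4 + 3 + 2 + 1 = 10


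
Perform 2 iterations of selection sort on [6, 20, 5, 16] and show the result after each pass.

Pass 1: Select minimum 5 at index 2, swap -> [5, 20, 6, 16]
Pass 2: Select minimum 6 at index 2, swap -> [5, 6, 20, 16]


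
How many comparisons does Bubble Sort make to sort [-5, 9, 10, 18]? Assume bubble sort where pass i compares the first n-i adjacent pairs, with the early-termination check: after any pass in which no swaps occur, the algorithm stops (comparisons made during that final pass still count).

Pass 1: compare adjacent pairs (0,1)..(2,3) = 3 comparison(s), 0 swap(s) -> [-5, 9, 10, 18]
No swaps in this pass, so bubble sort stops here.
Total comparisons: 3 = 3


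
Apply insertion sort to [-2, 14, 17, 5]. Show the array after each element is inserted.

First element -2 is already 'sorted'
Insert 14: shifted 0 elements -> [-2, 14, 17, 5]
Insert 17: shifted 0 elements -> [-2, 14, 17, 5]
Insert 5: shifted 2 elements -> [-2, 5, 14, 17]


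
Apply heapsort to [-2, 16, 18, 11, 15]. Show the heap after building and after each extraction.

Build heap: [18, 16, -2, 11, 15]
Extract 18: [16, 15, -2, 11, 18]
Extract 16: [15, 11, -2, 16, 18]
Extract 15: [11, -2, 15, 16, 18]
Extract 11: [-2, 11, 15, 16, 18]


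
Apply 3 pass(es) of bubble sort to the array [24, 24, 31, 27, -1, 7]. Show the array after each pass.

After pass 1: [24, 24, 27, -1, 7, 31] (3 swaps)
After pass 2: [24, 24, -1, 7, 27, 31] (2 swaps)
After pass 3: [24, -1, 7, 24, 27, 31] (2 swaps)
Total swaps: 7


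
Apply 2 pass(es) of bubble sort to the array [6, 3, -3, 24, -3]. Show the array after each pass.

After pass 1: [3, -3, 6, -3, 24] (3 swaps)
After pass 2: [-3, 3, -3, 6, 24] (2 swaps)
Total swaps: 5


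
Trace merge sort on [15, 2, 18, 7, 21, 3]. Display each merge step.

Divide and conquer:
  Merge [2] + [18] -> [2, 18]
  Merge [15] + [2, 18] -> [2, 15, 18]
  Merge [21] + [3] -> [3, 21]
  Merge [7] + [3, 21] -> [3, 7, 21]
  Merge [2, 15, 18] + [3, 7, 21] -> [2, 3, 7, 15, 18, 21]


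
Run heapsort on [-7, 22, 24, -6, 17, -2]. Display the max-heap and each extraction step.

Build heap: [24, 22, -2, -6, 17, -7]
Extract 24: [22, 17, -2, -6, -7, 24]
Extract 22: [17, -6, -2, -7, 22, 24]
Extract 17: [-2, -6, -7, 17, 22, 24]
Extract -2: [-6, -7, -2, 17, 22, 24]
Extract -6: [-7, -6, -2, 17, 22, 24]


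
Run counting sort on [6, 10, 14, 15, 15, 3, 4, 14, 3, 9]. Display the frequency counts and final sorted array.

Count array: [0, 0, 0, 2, 1, 0, 1, 0, 0, 1, 1, 0, 0, 0, 2, 2]
(count[i] = number of elements equal to i)
Cumulative count: [0, 0, 0, 2, 3, 3, 4, 4, 4, 5, 6, 6, 6, 6, 8, 10]
Sorted: [3, 3, 4, 6, 9, 10, 14, 14, 15, 15]


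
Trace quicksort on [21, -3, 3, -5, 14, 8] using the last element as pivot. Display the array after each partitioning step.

Partition 1: pivot=8 at index 3 -> [-3, 3, -5, 8, 14, 21]
Partition 2: pivot=-5 at index 0 -> [-5, 3, -3, 8, 14, 21]
Partition 3: pivot=-3 at index 1 -> [-5, -3, 3, 8, 14, 21]
Partition 4: pivot=21 at index 5 -> [-5, -3, 3, 8, 14, 21]


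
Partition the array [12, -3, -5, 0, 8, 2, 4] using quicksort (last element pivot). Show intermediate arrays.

Partition 1: pivot=4 at index 4 -> [-3, -5, 0, 2, 4, 12, 8]
Partition 2: pivot=2 at index 3 -> [-3, -5, 0, 2, 4, 12, 8]
Partition 3: pivot=0 at index 2 -> [-3, -5, 0, 2, 4, 12, 8]
Partition 4: pivot=-5 at index 0 -> [-5, -3, 0, 2, 4, 12, 8]
Partition 5: pivot=8 at index 5 -> [-5, -3, 0, 2, 4, 8, 12]


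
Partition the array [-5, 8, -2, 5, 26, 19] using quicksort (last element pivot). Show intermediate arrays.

Partition 1: pivot=19 at index 4 -> [-5, 8, -2, 5, 19, 26]
Partition 2: pivot=5 at index 2 -> [-5, -2, 5, 8, 19, 26]
Partition 3: pivot=-2 at index 1 -> [-5, -2, 5, 8, 19, 26]


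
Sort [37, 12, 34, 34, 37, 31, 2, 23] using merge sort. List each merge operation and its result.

Divide and conquer:
  Merge [37] + [12] -> [12, 37]
  Merge [34] + [34] -> [34, 34]
  Merge [12, 37] + [34, 34] -> [12, 34, 34, 37]
  Merge [37] + [31] -> [31, 37]
  Merge [2] + [23] -> [2, 23]
  Merge [31, 37] + [2, 23] -> [2, 23, 31, 37]
  Merge [12, 34, 34, 37] + [2, 23, 31, 37] -> [2, 12, 23, 31, 34, 34, 37, 37]


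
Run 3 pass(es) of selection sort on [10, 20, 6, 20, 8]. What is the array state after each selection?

Pass 1: Select minimum 6 at index 2, swap -> [6, 20, 10, 20, 8]
Pass 2: Select minimum 8 at index 4, swap -> [6, 8, 10, 20, 20]
Pass 3: Select minimum 10 at index 2, swap -> [6, 8, 10, 20, 20]


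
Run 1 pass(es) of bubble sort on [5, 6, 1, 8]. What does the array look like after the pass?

After pass 1: [5, 1, 6, 8] (1 swaps)
Total swaps: 1


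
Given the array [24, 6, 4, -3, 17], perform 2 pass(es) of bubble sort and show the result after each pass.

After pass 1: [6, 4, -3, 17, 24] (4 swaps)
After pass 2: [4, -3, 6, 17, 24] (2 swaps)
Total swaps: 6


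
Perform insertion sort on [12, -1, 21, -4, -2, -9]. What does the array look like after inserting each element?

First element 12 is already 'sorted'
Insert -1: shifted 1 elements -> [-1, 12, 21, -4, -2, -9]
Insert 21: shifted 0 elements -> [-1, 12, 21, -4, -2, -9]
Insert -4: shifted 3 elements -> [-4, -1, 12, 21, -2, -9]
Insert -2: shifted 3 elements -> [-4, -2, -1, 12, 21, -9]
Insert -9: shifted 5 elements -> [-9, -4, -2, -1, 12, 21]


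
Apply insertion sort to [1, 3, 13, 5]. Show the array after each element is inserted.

First element 1 is already 'sorted'
Insert 3: shifted 0 elements -> [1, 3, 13, 5]
Insert 13: shifted 0 elements -> [1, 3, 13, 5]
Insert 5: shifted 1 elements -> [1, 3, 5, 13]


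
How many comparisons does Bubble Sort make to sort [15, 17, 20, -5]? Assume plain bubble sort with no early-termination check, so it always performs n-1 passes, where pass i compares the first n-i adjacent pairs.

Pass 1: compare adjacent pairs (0,1)..(2,3) = 3 comparison(s), 1 swap(s) -> [15, 17, -5, 20]
Pass 2: compare adjacent pairs (0,1)..(1,2) = 2 comparison(s), 1 swap(s) -> [15, -5, 17, 20]
Pass 3: compare adjacent pairs (0,1)..(0,1) = 1 comparison(s), 1 swap(s) -> [-5, 15, 17, 20]
Total comparisons: 3 + 2 + 1 = 6


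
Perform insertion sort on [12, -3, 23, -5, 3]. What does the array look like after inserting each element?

First element 12 is already 'sorted'
Insert -3: shifted 1 elements -> [-3, 12, 23, -5, 3]
Insert 23: shifted 0 elements -> [-3, 12, 23, -5, 3]
Insert -5: shifted 3 elements -> [-5, -3, 12, 23, 3]
Insert 3: shifted 2 elements -> [-5, -3, 3, 12, 23]


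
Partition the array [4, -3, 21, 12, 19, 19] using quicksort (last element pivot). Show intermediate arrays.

Partition 1: pivot=19 at index 4 -> [4, -3, 12, 19, 19, 21]
Partition 2: pivot=19 at index 3 -> [4, -3, 12, 19, 19, 21]
Partition 3: pivot=12 at index 2 -> [4, -3, 12, 19, 19, 21]
Partition 4: pivot=-3 at index 0 -> [-3, 4, 12, 19, 19, 21]


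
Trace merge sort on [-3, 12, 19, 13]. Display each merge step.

Divide and conquer:
  Merge [-3] + [12] -> [-3, 12]
  Merge [19] + [13] -> [13, 19]
  Merge [-3, 12] + [13, 19] -> [-3, 12, 13, 19]


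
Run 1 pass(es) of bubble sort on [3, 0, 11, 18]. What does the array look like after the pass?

After pass 1: [0, 3, 11, 18] (1 swaps)
Total swaps: 1


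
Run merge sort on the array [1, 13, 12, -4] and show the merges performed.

Divide and conquer:
  Merge [1] + [13] -> [1, 13]
  Merge [12] + [-4] -> [-4, 12]
  Merge [1, 13] + [-4, 12] -> [-4, 1, 12, 13]


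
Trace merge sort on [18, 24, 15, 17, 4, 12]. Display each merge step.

Divide and conquer:
  Merge [24] + [15] -> [15, 24]
  Merge [18] + [15, 24] -> [15, 18, 24]
  Merge [4] + [12] -> [4, 12]
  Merge [17] + [4, 12] -> [4, 12, 17]
  Merge [15, 18, 24] + [4, 12, 17] -> [4, 12, 15, 17, 18, 24]


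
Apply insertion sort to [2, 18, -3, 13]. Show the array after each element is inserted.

First element 2 is already 'sorted'
Insert 18: shifted 0 elements -> [2, 18, -3, 13]
Insert -3: shifted 2 elements -> [-3, 2, 18, 13]
Insert 13: shifted 1 elements -> [-3, 2, 13, 18]


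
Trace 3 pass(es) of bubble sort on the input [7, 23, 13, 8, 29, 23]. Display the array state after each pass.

After pass 1: [7, 13, 8, 23, 23, 29] (3 swaps)
After pass 2: [7, 8, 13, 23, 23, 29] (1 swaps)
After pass 3: [7, 8, 13, 23, 23, 29] (0 swaps)
Total swaps: 4


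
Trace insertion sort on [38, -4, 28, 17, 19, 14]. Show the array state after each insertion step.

First element 38 is already 'sorted'
Insert -4: shifted 1 elements -> [-4, 38, 28, 17, 19, 14]
Insert 28: shifted 1 elements -> [-4, 28, 38, 17, 19, 14]
Insert 17: shifted 2 elements -> [-4, 17, 28, 38, 19, 14]
Insert 19: shifted 2 elements -> [-4, 17, 19, 28, 38, 14]
Insert 14: shifted 4 elements -> [-4, 14, 17, 19, 28, 38]


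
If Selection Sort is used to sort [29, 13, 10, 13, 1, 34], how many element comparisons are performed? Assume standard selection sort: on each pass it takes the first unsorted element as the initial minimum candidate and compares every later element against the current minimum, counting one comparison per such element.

Pass 1: scan indices 1..5 for the minimum = 5 comparison(s); min is 1, place at index 0 -> [1, 13, 10, 13, 29, 34]
Pass 2: scan indices 2..5 for the minimum = 4 comparison(s); min is 10, place at index 1 -> [1, 10, 13, 13, 29, 34]
Pass 3: scan indices 3..5 for the minimum = 3 comparison(s); min is 13, place at index 2 -> [1, 10, 13, 13, 29, 34]
Pass 4: scan indices 4..5 for the minimum = 2 comparison(s); min is 13, place at index 3 -> [1, 10, 13, 13, 29, 34]
Pass 5: scan indices 5..5 for the minimum = 1 comparison(s); min is 29, place at index 4 -> [1, 10, 13, 13, 29, 34]
Selection sort always scans the whole unsorted suffix, so the count is (n-1) + (n-2) + ... + 1 = n(n-1)/2 = 6*5/2 = 15 regardless of the input order.
Total comparisons: 5 + 4 + 3 + 2 + 1 = 15


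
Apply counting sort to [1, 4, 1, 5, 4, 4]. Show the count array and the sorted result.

Count array: [0, 2, 0, 0, 3, 1]
(count[i] = number of elements equal to i)
Cumulative count: [0, 2, 2, 2, 5, 6]
Sorted: [1, 1, 4, 4, 4, 5]


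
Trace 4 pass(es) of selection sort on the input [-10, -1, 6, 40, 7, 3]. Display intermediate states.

Pass 1: Select minimum -10 at index 0, swap -> [-10, -1, 6, 40, 7, 3]
Pass 2: Select minimum -1 at index 1, swap -> [-10, -1, 6, 40, 7, 3]
Pass 3: Select minimum 3 at index 5, swap -> [-10, -1, 3, 40, 7, 6]
Pass 4: Select minimum 6 at index 5, swap -> [-10, -1, 3, 6, 7, 40]


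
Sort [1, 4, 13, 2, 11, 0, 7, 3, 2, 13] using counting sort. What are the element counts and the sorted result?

Count array: [1, 1, 2, 1, 1, 0, 0, 1, 0, 0, 0, 1, 0, 2]
(count[i] = number of elements equal to i)
Cumulative count: [1, 2, 4, 5, 6, 6, 6, 7, 7, 7, 7, 8, 8, 10]
Sorted: [0, 1, 2, 2, 3, 4, 7, 11, 13, 13]


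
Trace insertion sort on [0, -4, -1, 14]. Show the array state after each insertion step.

First element 0 is already 'sorted'
Insert -4: shifted 1 elements -> [-4, 0, -1, 14]
Insert -1: shifted 1 elements -> [-4, -1, 0, 14]
Insert 14: shifted 0 elements -> [-4, -1, 0, 14]


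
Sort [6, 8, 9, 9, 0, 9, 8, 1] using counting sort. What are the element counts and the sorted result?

Count array: [1, 1, 0, 0, 0, 0, 1, 0, 2, 3]
(count[i] = number of elements equal to i)
Cumulative count: [1, 2, 2, 2, 2, 2, 3, 3, 5, 8]
Sorted: [0, 1, 6, 8, 8, 9, 9, 9]


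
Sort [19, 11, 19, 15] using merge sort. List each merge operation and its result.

Divide and conquer:
  Merge [19] + [11] -> [11, 19]
  Merge [19] + [15] -> [15, 19]
  Merge [11, 19] + [15, 19] -> [11, 15, 19, 19]


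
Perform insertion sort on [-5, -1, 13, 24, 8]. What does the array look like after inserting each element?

First element -5 is already 'sorted'
Insert -1: shifted 0 elements -> [-5, -1, 13, 24, 8]
Insert 13: shifted 0 elements -> [-5, -1, 13, 24, 8]
Insert 24: shifted 0 elements -> [-5, -1, 13, 24, 8]
Insert 8: shifted 2 elements -> [-5, -1, 8, 13, 24]


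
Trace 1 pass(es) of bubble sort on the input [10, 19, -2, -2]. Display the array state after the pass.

After pass 1: [10, -2, -2, 19] (2 swaps)
Total swaps: 2


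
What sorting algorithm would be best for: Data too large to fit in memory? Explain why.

Best choice: External merge sort
Reason: Minimizes disk I/O by sequential reads/writes


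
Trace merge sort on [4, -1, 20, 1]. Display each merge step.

Divide and conquer:
  Merge [4] + [-1] -> [-1, 4]
  Merge [20] + [1] -> [1, 20]
  Merge [-1, 4] + [1, 20] -> [-1, 1, 4, 20]


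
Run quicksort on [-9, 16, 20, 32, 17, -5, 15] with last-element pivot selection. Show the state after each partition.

Partition 1: pivot=15 at index 2 -> [-9, -5, 15, 32, 17, 16, 20]
Partition 2: pivot=-5 at index 1 -> [-9, -5, 15, 32, 17, 16, 20]
Partition 3: pivot=20 at index 5 -> [-9, -5, 15, 17, 16, 20, 32]
Partition 4: pivot=16 at index 3 -> [-9, -5, 15, 16, 17, 20, 32]
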